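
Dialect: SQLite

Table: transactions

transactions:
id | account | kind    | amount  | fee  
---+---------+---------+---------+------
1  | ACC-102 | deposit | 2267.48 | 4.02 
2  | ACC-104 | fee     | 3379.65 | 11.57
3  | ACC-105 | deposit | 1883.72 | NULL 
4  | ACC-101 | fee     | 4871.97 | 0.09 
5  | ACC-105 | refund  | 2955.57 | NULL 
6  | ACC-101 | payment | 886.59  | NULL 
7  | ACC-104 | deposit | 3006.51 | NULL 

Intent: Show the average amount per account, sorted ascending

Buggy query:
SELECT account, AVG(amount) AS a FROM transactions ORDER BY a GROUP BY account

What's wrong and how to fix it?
Bug: GROUP BY must precede ORDER BY

Fix: Move ORDER BY to the end, after GROUP BY

Corrected query:
SELECT account, AVG(amount) AS a FROM transactions GROUP BY account ORDER BY a

Result:
account | a       
--------+---------
ACC-102 | 2267.48 
ACC-105 | 2419.645
ACC-101 | 2879.28 
ACC-104 | 3193.08 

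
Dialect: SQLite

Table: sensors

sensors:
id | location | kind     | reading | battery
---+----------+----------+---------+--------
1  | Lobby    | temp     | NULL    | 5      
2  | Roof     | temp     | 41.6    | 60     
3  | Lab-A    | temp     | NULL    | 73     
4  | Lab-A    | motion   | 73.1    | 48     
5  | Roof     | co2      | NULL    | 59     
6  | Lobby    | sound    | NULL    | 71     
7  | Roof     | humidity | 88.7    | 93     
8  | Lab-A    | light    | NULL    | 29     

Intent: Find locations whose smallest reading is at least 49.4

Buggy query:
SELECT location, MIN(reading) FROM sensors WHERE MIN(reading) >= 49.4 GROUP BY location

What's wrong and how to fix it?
Bug: MIN() in WHERE is a misuse of aggregate

Fix: Replace WHERE with HAVING after the GROUP BY

Corrected query:
SELECT location, MIN(reading) FROM sensors GROUP BY location HAVING MIN(reading) >= 49.4

Result:
location | MIN(reading)
---------+-------------
Lab-A    | 73.1        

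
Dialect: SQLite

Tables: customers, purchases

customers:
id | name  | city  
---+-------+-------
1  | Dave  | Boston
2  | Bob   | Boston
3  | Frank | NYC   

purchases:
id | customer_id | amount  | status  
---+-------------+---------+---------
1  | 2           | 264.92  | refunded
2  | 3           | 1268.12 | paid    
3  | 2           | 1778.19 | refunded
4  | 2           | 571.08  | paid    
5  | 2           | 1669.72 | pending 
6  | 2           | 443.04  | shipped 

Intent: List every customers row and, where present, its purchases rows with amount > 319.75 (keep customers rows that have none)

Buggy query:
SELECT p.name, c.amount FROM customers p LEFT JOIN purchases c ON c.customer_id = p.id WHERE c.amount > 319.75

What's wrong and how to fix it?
Bug: Filtering c.amount in WHERE discards the NULL rows produced by LEFT JOIN, turning it into an inner join

Fix: Move the right-table condition into the ON clause so unmatched parents are kept

Corrected query:
SELECT p.name, c.amount FROM customers p LEFT JOIN purchases c ON c.customer_id = p.id AND c.amount > 319.75

Result:
name  | amount 
------+--------
Dave  | NULL   
Bob   | 443.04 
Bob   | 571.08 
Bob   | 1669.72
Bob   | 1778.19
Frank | 1268.12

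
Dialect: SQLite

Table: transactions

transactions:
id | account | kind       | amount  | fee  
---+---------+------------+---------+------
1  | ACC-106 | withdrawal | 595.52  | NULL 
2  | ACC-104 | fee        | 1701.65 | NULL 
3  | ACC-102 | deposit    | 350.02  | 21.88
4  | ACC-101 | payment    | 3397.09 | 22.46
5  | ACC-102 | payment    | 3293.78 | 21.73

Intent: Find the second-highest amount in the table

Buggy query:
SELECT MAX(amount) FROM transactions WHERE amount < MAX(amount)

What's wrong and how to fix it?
Bug: The inner MAX is an aggregate inside WHERE, which is not allowed

Fix: Compute the overall MAX in a subquery, then take MAX of rows below it

Corrected query:
SELECT MAX(amount) FROM transactions WHERE amount < (SELECT MAX(amount) FROM transactions)

Result:
MAX(amount)
-----------
3293.78    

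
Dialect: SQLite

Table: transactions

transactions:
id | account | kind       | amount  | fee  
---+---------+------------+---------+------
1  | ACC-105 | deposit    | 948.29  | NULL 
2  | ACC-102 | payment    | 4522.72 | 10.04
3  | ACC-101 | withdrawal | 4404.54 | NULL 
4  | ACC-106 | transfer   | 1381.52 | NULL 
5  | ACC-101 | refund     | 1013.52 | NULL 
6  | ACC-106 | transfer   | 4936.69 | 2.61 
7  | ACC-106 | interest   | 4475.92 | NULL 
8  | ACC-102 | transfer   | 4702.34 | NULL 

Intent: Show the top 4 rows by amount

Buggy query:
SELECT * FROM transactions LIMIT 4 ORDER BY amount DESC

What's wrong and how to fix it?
Bug: LIMIT must come after ORDER BY

Fix: Sort with ORDER BY, then apply LIMIT

Corrected query:
SELECT * FROM transactions ORDER BY amount DESC LIMIT 4

Result:
id | account | kind     | amount  | fee  
---+---------+----------+---------+------
6  | ACC-106 | transfer | 4936.69 | 2.61 
8  | ACC-102 | transfer | 4702.34 | NULL 
2  | ACC-102 | payment  | 4522.72 | 10.04
7  | ACC-106 | interest | 4475.92 | NULL 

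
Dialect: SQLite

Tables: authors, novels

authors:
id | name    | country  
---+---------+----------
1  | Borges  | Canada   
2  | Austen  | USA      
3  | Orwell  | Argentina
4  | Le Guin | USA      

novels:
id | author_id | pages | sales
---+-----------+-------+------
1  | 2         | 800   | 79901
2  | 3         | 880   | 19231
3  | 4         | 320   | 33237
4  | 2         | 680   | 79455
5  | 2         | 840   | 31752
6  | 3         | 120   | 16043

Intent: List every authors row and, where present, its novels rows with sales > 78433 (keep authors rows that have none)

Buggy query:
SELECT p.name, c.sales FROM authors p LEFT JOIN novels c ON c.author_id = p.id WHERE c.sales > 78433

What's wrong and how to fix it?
Bug: A WHERE condition on the right-hand table after LEFT JOIN drops unmatched parents

Fix: Move the right-table condition into the ON clause so unmatched parents are kept

Corrected query:
SELECT p.name, c.sales FROM authors p LEFT JOIN novels c ON c.author_id = p.id AND c.sales > 78433

Result:
name    | sales
--------+------
Borges  | NULL 
Austen  | 79455
Austen  | 79901
Orwell  | NULL 
Le Guin | NULL 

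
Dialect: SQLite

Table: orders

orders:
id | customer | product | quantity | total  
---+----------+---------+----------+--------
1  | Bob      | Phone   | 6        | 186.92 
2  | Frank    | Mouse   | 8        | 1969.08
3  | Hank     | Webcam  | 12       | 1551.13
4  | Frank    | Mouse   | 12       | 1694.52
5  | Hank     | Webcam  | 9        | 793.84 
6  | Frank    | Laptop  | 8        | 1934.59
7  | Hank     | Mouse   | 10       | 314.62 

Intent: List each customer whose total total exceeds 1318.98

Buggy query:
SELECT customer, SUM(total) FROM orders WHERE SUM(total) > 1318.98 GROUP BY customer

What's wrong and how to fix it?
Bug: Aggregate functions cannot appear in a WHERE clause

Fix: Use HAVING (which filters groups after aggregation) instead of WHERE

Corrected query:
SELECT customer, SUM(total) FROM orders GROUP BY customer HAVING SUM(total) > 1318.98

Result:
customer | SUM(total)
---------+-----------
Frank    | 5598.19   
Hank     | 2659.59   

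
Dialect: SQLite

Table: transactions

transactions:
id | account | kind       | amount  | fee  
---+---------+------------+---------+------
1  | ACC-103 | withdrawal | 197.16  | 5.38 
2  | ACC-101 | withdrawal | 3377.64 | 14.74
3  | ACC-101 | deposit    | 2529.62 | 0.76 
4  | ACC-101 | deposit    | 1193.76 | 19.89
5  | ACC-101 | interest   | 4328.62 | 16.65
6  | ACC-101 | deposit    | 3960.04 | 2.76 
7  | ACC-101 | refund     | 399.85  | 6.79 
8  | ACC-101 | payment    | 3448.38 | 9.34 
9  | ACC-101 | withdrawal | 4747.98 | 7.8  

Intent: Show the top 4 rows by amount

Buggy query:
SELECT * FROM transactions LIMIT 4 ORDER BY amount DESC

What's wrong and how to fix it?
Bug: LIMIT must come after ORDER BY

Fix: Swap the clauses: ORDER BY first, then LIMIT

Corrected query:
SELECT * FROM transactions ORDER BY amount DESC LIMIT 4

Result:
id | account | kind       | amount  | fee  
---+---------+------------+---------+------
9  | ACC-101 | withdrawal | 4747.98 | 7.8  
5  | ACC-101 | interest   | 4328.62 | 16.65
6  | ACC-101 | deposit    | 3960.04 | 2.76 
8  | ACC-101 | payment    | 3448.38 | 9.34 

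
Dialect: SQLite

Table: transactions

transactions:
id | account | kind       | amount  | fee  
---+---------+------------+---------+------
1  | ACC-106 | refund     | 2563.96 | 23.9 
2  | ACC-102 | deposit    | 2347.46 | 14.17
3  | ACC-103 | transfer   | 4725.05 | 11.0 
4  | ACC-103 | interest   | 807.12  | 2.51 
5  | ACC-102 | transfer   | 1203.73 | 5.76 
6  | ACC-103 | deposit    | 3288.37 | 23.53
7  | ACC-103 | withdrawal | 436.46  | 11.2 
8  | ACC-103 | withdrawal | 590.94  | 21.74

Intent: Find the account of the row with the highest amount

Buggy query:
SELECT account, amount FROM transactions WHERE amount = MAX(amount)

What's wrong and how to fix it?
Bug: MAX(amount) is an aggregate and cannot be used directly in WHERE

Fix: Wrap MAX in a scalar subquery so WHERE compares against a single value

Corrected query:
SELECT account, amount FROM transactions WHERE amount = (SELECT MAX(amount) FROM transactions)

Result:
account | amount 
--------+--------
ACC-103 | 4725.05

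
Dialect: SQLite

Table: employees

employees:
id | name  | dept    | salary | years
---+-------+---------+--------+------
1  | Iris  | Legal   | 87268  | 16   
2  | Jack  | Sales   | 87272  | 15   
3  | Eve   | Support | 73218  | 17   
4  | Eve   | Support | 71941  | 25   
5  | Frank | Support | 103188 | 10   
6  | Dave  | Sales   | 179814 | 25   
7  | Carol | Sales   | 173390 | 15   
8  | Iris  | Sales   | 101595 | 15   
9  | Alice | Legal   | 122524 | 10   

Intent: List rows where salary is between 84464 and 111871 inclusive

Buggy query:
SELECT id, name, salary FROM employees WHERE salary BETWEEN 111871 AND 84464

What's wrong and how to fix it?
Bug: BETWEEN expects the lower bound first; with 111871 AND 84464 the range is empty

Fix: Write BETWEEN 84464 AND 111871

Corrected query:
SELECT id, name, salary FROM employees WHERE salary BETWEEN 84464 AND 111871

Result:
id | name  | salary
---+-------+-------
1  | Iris  | 87268 
2  | Jack  | 87272 
5  | Frank | 103188
8  | Iris  | 101595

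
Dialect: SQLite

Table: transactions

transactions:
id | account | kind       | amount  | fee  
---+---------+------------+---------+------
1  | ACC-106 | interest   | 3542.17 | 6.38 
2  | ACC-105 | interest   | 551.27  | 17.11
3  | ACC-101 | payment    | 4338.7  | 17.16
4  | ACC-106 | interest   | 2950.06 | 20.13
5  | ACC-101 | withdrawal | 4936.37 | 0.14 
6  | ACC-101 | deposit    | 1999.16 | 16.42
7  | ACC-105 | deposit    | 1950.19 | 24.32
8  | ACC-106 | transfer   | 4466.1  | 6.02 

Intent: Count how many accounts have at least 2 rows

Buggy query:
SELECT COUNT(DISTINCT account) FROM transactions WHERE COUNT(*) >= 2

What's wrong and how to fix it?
Bug: COUNT(*) cannot appear in WHERE; the per-group count doesn't exist yet

Fix: Use a subquery that GROUPs and filters with HAVING, then count its rows

Corrected query:
SELECT COUNT(*) FROM (SELECT account FROM transactions GROUP BY account HAVING COUNT(*) >= 2)

Result:
COUNT(*)
--------
3       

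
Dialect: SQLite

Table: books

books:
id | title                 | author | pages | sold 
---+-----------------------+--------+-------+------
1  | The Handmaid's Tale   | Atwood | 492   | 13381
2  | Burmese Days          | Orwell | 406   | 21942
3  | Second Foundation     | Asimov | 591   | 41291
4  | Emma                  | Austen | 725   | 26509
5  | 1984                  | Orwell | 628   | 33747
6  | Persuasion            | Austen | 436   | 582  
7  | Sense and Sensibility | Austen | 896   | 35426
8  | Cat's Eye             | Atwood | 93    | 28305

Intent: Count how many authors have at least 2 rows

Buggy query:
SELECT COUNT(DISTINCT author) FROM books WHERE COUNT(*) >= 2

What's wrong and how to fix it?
Bug: COUNT(*) cannot appear in WHERE; the per-group count doesn't exist yet

Fix: Use a subquery that GROUPs and filters with HAVING, then count its rows

Corrected query:
SELECT COUNT(*) FROM (SELECT author FROM books GROUP BY author HAVING COUNT(*) >= 2)

Result:
COUNT(*)
--------
3       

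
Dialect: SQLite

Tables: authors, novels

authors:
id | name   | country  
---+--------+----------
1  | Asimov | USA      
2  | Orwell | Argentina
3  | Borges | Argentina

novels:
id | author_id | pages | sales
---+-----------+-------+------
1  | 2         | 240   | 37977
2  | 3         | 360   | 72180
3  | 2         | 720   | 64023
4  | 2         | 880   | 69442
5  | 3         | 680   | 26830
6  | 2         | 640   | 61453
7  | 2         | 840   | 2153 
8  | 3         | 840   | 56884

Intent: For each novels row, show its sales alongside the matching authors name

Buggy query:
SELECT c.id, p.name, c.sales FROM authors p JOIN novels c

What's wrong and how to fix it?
Bug: Missing join condition: each novels row is matched to all authors rows instead of just its own

Fix: Specify the join condition linking the foreign key to the parent id

Corrected query:
SELECT c.id, p.name, c.sales FROM authors p JOIN novels c ON c.author_id = p.id

Result:
id | name   | sales
---+--------+------
1  | Orwell | 37977
2  | Borges | 72180
3  | Orwell | 64023
4  | Orwell | 69442
5  | Borges | 26830
6  | Orwell | 61453
7  | Orwell | 2153 
8  | Borges | 56884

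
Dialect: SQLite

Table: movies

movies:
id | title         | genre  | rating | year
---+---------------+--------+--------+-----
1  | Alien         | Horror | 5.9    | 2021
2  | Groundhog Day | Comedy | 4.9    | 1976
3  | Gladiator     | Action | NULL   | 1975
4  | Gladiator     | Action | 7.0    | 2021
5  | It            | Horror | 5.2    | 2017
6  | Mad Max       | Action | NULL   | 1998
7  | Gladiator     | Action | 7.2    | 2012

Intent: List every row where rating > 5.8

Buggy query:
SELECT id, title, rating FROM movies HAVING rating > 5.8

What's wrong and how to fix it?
Bug: This is a non-aggregate query (no GROUP BY, no aggregates), so in SQLite the HAVING clause is invalid here; a row-level condition belongs in WHERE

Fix: Replace HAVING with WHERE since the condition applies to individual rows

Corrected query:
SELECT id, title, rating FROM movies WHERE rating > 5.8

Result:
id | title     | rating
---+-----------+-------
1  | Alien     | 5.9   
4  | Gladiator | 7     
7  | Gladiator | 7.2   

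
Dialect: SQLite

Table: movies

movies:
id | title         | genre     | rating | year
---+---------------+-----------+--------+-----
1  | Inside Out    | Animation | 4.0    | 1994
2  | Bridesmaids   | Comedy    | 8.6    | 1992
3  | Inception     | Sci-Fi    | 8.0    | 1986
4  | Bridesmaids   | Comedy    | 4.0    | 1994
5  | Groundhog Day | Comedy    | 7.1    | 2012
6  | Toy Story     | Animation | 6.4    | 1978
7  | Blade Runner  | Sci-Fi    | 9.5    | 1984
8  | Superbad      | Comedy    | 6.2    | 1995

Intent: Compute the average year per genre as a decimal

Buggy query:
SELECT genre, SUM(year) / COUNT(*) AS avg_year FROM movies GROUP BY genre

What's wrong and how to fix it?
Bug: Both operands are integers, so '/' performs integer division and truncates

Fix: Cast one side to REAL so the division keeps the fractional part

Corrected query:
SELECT genre, SUM(year) * 1.0 / COUNT(*) AS avg_year FROM movies GROUP BY genre

Result:
genre     | avg_year
----------+---------
Animation | 1986    
Comedy    | 1998.25 
Sci-Fi    | 1985    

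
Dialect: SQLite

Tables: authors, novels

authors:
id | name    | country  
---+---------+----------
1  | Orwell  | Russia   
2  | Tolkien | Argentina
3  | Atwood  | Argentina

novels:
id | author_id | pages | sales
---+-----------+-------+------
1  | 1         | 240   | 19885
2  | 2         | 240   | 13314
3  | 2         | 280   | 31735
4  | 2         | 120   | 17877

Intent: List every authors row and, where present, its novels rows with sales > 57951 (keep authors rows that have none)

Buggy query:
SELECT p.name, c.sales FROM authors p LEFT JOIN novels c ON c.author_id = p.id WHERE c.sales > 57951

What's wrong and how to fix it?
Bug: A WHERE condition on the right-hand table after LEFT JOIN drops unmatched parents

Fix: Move the right-table condition into the ON clause so unmatched parents are kept

Corrected query:
SELECT p.name, c.sales FROM authors p LEFT JOIN novels c ON c.author_id = p.id AND c.sales > 57951

Result:
name    | sales
--------+------
Orwell  | NULL 
Tolkien | NULL 
Atwood  | NULL 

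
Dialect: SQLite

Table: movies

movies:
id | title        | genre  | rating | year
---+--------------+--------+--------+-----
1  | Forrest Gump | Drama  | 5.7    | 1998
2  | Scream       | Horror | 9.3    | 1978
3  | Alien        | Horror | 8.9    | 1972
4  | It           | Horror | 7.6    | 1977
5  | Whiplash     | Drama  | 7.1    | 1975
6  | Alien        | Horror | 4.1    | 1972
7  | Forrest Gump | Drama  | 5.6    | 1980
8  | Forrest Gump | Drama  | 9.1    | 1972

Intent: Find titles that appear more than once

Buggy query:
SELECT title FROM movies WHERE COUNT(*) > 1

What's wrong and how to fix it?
Bug: COUNT(*) is an aggregate and cannot be used in WHERE

Fix: Group first, then use HAVING for the count condition

Corrected query:
SELECT title FROM movies GROUP BY title HAVING COUNT(*) > 1

Result:
title       
------------
Alien       
Forrest Gump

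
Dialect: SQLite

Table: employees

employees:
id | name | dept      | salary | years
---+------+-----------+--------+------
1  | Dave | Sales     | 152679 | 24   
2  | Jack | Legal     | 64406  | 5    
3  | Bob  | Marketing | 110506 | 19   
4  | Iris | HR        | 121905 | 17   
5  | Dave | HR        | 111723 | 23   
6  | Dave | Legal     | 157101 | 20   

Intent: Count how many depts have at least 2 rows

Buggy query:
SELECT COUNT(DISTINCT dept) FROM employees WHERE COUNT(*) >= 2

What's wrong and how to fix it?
Bug: WHERE filters individual rows, not groups, so a group-level COUNT is invalid there

Fix: Group first with HAVING COUNT(*) >= 2, then COUNT the resulting groups

Corrected query:
SELECT COUNT(*) FROM (SELECT dept FROM employees GROUP BY dept HAVING COUNT(*) >= 2)

Result:
COUNT(*)
--------
2       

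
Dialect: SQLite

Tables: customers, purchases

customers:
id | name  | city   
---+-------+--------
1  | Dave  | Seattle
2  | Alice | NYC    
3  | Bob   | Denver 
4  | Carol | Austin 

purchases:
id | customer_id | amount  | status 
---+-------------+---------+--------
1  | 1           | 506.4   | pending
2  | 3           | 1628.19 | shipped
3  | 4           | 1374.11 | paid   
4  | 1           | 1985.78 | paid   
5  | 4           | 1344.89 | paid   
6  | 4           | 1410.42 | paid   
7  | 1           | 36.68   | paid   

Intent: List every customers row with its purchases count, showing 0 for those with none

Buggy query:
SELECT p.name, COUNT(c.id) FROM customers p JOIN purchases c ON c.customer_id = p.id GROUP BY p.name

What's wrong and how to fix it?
Bug: INNER JOIN drops customers rows that have no matching purchases rows

Fix: Switch to LEFT JOIN to retain unmatched parent rows

Corrected query:
SELECT p.name, COUNT(c.id) FROM customers p LEFT JOIN purchases c ON c.customer_id = p.id GROUP BY p.name

Result:
name  | COUNT(c.id)
------+------------
Alice | 0          
Bob   | 1          
Carol | 3          
Dave  | 3          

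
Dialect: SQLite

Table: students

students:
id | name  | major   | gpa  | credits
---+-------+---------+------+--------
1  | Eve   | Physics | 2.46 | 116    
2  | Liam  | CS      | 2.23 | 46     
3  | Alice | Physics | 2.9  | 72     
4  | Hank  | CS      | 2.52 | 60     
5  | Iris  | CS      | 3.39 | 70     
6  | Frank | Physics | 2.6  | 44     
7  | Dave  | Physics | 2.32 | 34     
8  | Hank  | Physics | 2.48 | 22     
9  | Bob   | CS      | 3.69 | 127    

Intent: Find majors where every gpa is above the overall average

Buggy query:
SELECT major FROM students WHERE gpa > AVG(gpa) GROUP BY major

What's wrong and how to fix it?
Bug: WHERE evaluates per row before aggregation, so AVG() is unavailable

Fix: Use a subquery for AVG and a HAVING MIN(...) filter so the condition holds for every row in the group

Corrected query:
SELECT major FROM students GROUP BY major HAVING MIN(gpa) > (SELECT AVG(gpa) FROM students)

Result:
(no rows)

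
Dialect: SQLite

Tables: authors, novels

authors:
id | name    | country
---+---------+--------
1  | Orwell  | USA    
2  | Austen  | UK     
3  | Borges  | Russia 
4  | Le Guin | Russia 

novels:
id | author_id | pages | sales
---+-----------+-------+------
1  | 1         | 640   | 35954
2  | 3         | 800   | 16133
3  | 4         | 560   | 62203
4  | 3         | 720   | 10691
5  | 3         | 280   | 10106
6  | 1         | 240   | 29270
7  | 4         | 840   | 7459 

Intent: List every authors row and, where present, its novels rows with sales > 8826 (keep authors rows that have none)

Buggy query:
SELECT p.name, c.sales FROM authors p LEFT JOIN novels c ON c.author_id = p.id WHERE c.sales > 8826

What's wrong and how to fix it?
Bug: A WHERE condition on the right-hand table after LEFT JOIN drops unmatched parents

Fix: Move the right-table condition into the ON clause so unmatched parents are kept

Corrected query:
SELECT p.name, c.sales FROM authors p LEFT JOIN novels c ON c.author_id = p.id AND c.sales > 8826

Result:
name    | sales
--------+------
Orwell  | 29270
Orwell  | 35954
Austen  | NULL 
Borges  | 10106
Borges  | 10691
Borges  | 16133
Le Guin | 62203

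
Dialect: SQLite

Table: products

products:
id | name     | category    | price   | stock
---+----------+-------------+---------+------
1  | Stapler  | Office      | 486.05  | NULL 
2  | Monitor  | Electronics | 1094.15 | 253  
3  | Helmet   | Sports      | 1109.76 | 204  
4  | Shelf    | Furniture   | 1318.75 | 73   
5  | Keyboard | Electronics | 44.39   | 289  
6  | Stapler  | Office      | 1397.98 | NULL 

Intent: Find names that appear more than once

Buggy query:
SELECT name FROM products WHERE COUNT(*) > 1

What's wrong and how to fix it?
Bug: COUNT(*) is an aggregate and cannot be used in WHERE

Fix: Group first, then use HAVING for the count condition

Corrected query:
SELECT name FROM products GROUP BY name HAVING COUNT(*) > 1

Result:
name   
-------
Stapler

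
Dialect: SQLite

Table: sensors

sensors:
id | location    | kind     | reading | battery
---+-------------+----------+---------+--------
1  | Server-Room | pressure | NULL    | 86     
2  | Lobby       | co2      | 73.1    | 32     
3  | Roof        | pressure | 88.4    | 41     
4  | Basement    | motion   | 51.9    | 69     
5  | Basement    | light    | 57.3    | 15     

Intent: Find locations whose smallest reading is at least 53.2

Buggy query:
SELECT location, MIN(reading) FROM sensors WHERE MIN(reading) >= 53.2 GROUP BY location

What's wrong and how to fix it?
Bug: Aggregates like MIN are computed per group after WHERE runs

Fix: Use HAVING for the per-group MIN condition

Corrected query:
SELECT location, MIN(reading) FROM sensors GROUP BY location HAVING MIN(reading) >= 53.2

Result:
location | MIN(reading)
---------+-------------
Lobby    | 73.1        
Roof     | 88.4        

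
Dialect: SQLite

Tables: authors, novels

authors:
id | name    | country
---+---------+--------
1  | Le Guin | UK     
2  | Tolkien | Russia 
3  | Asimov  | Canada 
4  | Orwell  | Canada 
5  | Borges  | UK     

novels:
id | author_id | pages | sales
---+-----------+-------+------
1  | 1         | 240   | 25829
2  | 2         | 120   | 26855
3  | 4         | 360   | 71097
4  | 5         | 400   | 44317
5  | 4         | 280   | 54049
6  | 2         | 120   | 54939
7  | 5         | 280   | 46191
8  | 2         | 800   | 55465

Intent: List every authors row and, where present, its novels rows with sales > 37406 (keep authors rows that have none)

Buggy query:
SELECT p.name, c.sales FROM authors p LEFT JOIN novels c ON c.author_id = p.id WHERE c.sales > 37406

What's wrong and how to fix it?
Bug: Filtering c.sales in WHERE discards the NULL rows produced by LEFT JOIN, turning it into an inner join

Fix: Put 'c.sales > 37406' in the JOIN's ON clause instead of WHERE

Corrected query:
SELECT p.name, c.sales FROM authors p LEFT JOIN novels c ON c.author_id = p.id AND c.sales > 37406

Result:
name    | sales
--------+------
Le Guin | NULL 
Tolkien | 54939
Tolkien | 55465
Asimov  | NULL 
Orwell  | 54049
Orwell  | 71097
Borges  | 44317
Borges  | 46191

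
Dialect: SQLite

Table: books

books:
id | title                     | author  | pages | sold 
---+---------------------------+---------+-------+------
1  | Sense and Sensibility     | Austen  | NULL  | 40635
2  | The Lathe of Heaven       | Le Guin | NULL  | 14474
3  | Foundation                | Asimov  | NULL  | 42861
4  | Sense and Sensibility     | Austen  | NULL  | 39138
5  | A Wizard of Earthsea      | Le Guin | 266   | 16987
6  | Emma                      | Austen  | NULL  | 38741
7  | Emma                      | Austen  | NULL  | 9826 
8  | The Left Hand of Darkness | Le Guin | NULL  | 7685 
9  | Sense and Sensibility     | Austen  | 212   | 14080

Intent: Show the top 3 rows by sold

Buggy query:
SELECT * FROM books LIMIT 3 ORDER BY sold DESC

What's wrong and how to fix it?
Bug: ORDER BY cannot follow LIMIT; LIMIT is the final clause

Fix: Sort with ORDER BY, then apply LIMIT

Corrected query:
SELECT * FROM books ORDER BY sold DESC LIMIT 3

Result:
id | title                 | author | pages | sold 
---+-----------------------+--------+-------+------
3  | Foundation            | Asimov | NULL  | 42861
1  | Sense and Sensibility | Austen | NULL  | 40635
4  | Sense and Sensibility | Austen | NULL  | 39138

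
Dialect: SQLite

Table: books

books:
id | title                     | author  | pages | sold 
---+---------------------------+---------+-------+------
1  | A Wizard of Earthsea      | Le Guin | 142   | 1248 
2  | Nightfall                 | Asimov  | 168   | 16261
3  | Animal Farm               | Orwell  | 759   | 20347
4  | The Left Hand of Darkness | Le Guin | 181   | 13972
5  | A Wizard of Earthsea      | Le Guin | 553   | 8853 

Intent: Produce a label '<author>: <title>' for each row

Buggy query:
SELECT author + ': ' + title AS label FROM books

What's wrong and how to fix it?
Bug: SQLite uses || for string concatenation; + coerces text to numbers (yielding 0)

Fix: Use the || operator for string concatenation

Corrected query:
SELECT author || ': ' || title AS label FROM books

Result:
label                             
----------------------------------
Le Guin: A Wizard of Earthsea     
Asimov: Nightfall                 
Orwell: Animal Farm               
Le Guin: The Left Hand of Darkness
Le Guin: A Wizard of Earthsea     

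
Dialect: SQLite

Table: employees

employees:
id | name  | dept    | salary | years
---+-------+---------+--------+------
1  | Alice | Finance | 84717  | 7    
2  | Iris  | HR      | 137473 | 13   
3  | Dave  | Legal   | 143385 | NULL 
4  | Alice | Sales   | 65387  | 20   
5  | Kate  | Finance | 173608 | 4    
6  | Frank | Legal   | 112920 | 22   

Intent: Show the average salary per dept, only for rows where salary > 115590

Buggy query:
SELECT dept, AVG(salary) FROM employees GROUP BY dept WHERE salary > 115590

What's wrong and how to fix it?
Bug: Row-level WHERE must come before GROUP BY in the clause order

Fix: Place WHERE between FROM and GROUP BY

Corrected query:
SELECT dept, AVG(salary) FROM employees WHERE salary > 115590 GROUP BY dept

Result:
dept    | AVG(salary)
--------+------------
Finance | 173608     
HR      | 137473     
Legal   | 143385     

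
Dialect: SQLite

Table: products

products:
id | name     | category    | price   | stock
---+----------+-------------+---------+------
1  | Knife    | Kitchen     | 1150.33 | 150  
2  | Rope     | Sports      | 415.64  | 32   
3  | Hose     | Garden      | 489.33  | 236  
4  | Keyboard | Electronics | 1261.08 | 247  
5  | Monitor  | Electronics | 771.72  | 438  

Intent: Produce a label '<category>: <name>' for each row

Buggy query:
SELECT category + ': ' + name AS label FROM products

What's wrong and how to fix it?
Bug: SQLite uses || for string concatenation; + coerces text to numbers (yielding 0)

Fix: Replace + with || to concatenate text

Corrected query:
SELECT category || ': ' || name AS label FROM products

Result:
label                
---------------------
Kitchen: Knife       
Sports: Rope         
Garden: Hose         
Electronics: Keyboard
Electronics: Monitor 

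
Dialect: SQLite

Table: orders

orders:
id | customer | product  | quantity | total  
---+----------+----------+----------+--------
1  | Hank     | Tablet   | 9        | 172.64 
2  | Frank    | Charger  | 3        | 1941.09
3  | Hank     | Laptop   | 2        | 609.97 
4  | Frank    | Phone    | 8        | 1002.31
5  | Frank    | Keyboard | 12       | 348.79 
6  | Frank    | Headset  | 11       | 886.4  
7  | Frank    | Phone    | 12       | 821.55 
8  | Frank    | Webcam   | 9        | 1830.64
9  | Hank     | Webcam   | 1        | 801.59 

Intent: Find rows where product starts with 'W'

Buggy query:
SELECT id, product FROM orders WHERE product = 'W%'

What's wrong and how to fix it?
Bug: Wildcards only work with LIKE; '=' treats '%' as a literal character

Fix: Use LIKE for wildcard pattern matching

Corrected query:
SELECT id, product FROM orders WHERE product LIKE 'W%'

Result:
id | product
---+--------
8  | Webcam 
9  | Webcam 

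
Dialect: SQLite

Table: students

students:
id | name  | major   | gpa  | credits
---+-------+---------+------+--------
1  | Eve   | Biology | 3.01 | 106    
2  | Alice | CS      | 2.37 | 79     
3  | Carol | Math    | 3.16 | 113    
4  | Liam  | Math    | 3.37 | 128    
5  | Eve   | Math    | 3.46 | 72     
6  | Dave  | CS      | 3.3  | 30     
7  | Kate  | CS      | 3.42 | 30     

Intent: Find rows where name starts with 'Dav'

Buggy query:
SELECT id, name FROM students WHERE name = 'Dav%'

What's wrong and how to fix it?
Bug: Wildcards only work with LIKE; '=' treats '%' as a literal character

Fix: Replace '=' with LIKE so 'Dav%' is treated as a pattern

Corrected query:
SELECT id, name FROM students WHERE name LIKE 'Dav%'

Result:
id | name
---+-----
6  | Dave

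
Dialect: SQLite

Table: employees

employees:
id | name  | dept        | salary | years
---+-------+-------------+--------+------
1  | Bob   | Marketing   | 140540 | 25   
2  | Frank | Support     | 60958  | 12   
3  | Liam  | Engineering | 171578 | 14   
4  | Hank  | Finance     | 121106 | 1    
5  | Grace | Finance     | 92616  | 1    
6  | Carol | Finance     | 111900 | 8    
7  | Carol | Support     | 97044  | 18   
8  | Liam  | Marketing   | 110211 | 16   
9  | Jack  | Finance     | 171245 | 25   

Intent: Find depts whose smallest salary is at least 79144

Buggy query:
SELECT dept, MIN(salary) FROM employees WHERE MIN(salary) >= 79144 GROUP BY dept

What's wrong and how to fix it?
Bug: Aggregates like MIN are computed per group after WHERE runs

Fix: Use HAVING for the per-group MIN condition

Corrected query:
SELECT dept, MIN(salary) FROM employees GROUP BY dept HAVING MIN(salary) >= 79144

Result:
dept        | MIN(salary)
------------+------------
Engineering | 171578     
Finance     | 92616      
Marketing   | 110211     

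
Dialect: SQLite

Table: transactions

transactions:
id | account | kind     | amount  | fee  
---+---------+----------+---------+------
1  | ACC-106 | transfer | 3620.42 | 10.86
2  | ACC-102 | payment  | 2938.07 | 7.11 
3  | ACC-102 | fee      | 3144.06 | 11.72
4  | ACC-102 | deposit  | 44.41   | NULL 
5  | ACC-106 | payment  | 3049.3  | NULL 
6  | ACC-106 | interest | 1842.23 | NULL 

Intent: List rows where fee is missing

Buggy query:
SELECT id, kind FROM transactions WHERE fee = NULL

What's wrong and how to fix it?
Bug: '= NULL' is always unknown in SQL three-valued logic, so no rows match

Fix: Replace '= NULL' with 'IS NULL'

Corrected query:
SELECT id, kind FROM transactions WHERE fee IS NULL

Result:
id | kind    
---+---------
4  | deposit 
5  | payment 
6  | interest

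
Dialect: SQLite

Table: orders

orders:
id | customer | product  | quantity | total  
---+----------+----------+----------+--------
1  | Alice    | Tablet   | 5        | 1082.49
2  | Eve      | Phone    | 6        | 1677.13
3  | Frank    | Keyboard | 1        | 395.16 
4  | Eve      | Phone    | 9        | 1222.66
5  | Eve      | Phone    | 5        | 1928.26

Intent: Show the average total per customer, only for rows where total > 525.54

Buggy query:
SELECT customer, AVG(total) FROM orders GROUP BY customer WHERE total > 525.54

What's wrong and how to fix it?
Bug: WHERE cannot follow GROUP BY

Fix: Place WHERE between FROM and GROUP BY

Corrected query:
SELECT customer, AVG(total) FROM orders WHERE total > 525.54 GROUP BY customer

Result:
customer | AVG(total)
---------+-----------
Alice    | 1082.49   
Eve      | 1609.35   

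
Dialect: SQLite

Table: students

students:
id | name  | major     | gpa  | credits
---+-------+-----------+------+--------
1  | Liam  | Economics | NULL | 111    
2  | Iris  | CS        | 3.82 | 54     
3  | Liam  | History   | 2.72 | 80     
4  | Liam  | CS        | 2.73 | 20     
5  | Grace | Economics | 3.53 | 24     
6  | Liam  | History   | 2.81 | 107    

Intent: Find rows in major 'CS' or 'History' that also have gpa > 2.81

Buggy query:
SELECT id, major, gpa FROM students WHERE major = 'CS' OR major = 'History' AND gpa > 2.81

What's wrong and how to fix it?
Bug: AND binds tighter than OR, so this parses as major = 'CS' OR (major = 'History' AND gpa > 2.81)

Fix: Group the OR with parentheses (or use IN), then AND the threshold

Corrected query:
SELECT id, major, gpa FROM students WHERE (major = 'CS' OR major = 'History') AND gpa > 2.81

Result:
id | major | gpa 
---+-------+-----
2  | CS    | 3.82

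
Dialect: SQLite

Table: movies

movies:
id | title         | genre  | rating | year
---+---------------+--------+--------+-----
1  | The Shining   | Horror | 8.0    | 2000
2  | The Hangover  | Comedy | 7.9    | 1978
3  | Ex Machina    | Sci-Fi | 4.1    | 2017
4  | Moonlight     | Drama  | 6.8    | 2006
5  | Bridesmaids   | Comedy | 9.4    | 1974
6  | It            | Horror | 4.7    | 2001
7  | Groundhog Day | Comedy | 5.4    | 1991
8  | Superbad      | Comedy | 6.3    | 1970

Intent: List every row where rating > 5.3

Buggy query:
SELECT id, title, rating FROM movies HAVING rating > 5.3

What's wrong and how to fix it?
Bug: HAVING filters the output of aggregation, but this query has no GROUP BY and no aggregate functions, so SQLite rejects it (HAVING clause on a non-aggregate query); the condition here is per row

Fix: Replace HAVING with WHERE since the condition applies to individual rows

Corrected query:
SELECT id, title, rating FROM movies WHERE rating > 5.3

Result:
id | title         | rating
---+---------------+-------
1  | The Shining   | 8     
2  | The Hangover  | 7.9   
4  | Moonlight     | 6.8   
5  | Bridesmaids   | 9.4   
7  | Groundhog Day | 5.4   
8  | Superbad      | 6.3   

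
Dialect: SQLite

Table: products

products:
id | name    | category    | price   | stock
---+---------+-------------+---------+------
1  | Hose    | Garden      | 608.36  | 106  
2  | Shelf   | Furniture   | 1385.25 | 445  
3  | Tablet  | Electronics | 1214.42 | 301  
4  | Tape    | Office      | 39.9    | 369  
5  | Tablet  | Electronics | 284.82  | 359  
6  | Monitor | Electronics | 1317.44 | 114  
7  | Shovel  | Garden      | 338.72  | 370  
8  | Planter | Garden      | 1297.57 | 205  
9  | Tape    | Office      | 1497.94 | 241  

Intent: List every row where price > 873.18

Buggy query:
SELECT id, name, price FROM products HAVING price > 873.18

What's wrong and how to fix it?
Bug: This is a non-aggregate query (no GROUP BY, no aggregates), so in SQLite the HAVING clause is invalid here; a row-level condition belongs in WHERE

Fix: Replace HAVING with WHERE since the condition applies to individual rows

Corrected query:
SELECT id, name, price FROM products WHERE price > 873.18

Result:
id | name    | price  
---+---------+--------
2  | Shelf   | 1385.25
3  | Tablet  | 1214.42
6  | Monitor | 1317.44
8  | Planter | 1297.57
9  | Tape    | 1497.94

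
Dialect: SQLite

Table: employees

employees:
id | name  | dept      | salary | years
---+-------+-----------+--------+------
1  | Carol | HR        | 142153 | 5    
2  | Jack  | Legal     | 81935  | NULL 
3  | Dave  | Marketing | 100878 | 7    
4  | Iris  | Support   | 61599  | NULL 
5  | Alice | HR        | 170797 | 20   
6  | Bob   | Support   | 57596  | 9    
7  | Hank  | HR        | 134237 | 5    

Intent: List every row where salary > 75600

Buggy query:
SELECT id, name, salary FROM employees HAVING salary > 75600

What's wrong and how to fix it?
Bug: This is a non-aggregate query (no GROUP BY, no aggregates), so in SQLite the HAVING clause is invalid here; a row-level condition belongs in WHERE

Fix: Use WHERE for row-level filtering

Corrected query:
SELECT id, name, salary FROM employees WHERE salary > 75600

Result:
id | name  | salary
---+-------+-------
1  | Carol | 142153
2  | Jack  | 81935 
3  | Dave  | 100878
5  | Alice | 170797
7  | Hank  | 134237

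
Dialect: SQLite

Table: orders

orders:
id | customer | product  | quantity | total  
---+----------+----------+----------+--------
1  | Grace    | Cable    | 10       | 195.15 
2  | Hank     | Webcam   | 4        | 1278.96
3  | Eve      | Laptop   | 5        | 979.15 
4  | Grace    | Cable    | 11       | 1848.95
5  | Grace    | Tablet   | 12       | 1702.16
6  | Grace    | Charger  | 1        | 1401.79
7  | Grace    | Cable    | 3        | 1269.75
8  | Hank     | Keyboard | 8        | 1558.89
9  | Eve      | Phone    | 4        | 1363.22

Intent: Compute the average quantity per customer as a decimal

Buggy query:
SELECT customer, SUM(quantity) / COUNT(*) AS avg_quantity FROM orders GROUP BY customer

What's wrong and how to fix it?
Bug: Both operands are integers, so '/' performs integer division and truncates

Fix: Cast one side to REAL so the division keeps the fractional part

Corrected query:
SELECT customer, SUM(quantity) * 1.0 / COUNT(*) AS avg_quantity FROM orders GROUP BY customer

Result:
customer | avg_quantity
---------+-------------
Eve      | 4.5         
Grace    | 7.4         
Hank     | 6           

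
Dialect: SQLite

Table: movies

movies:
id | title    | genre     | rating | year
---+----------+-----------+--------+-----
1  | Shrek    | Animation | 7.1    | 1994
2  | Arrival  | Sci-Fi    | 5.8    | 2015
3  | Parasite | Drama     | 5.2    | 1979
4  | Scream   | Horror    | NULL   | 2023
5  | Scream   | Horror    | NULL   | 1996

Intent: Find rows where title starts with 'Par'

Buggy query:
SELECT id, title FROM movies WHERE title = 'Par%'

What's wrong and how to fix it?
Bug: '=' compares the literal string including the % character; pattern matching needs LIKE

Fix: Use LIKE for wildcard pattern matching

Corrected query:
SELECT id, title FROM movies WHERE title LIKE 'Par%'

Result:
id | title   
---+---------
3  | Parasite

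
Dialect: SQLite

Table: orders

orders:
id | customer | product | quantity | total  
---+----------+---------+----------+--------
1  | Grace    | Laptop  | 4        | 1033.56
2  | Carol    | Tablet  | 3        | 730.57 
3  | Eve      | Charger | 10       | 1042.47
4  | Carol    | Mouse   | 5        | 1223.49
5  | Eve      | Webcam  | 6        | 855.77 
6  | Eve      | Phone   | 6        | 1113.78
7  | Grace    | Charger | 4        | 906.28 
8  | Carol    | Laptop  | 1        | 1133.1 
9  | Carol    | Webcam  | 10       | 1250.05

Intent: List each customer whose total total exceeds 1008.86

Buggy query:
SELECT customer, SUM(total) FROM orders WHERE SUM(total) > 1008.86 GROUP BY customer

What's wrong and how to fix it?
Bug: Aggregate functions cannot appear in a WHERE clause

Fix: Use HAVING (which filters groups after aggregation) instead of WHERE

Corrected query:
SELECT customer, SUM(total) FROM orders GROUP BY customer HAVING SUM(total) > 1008.86

Result:
customer | SUM(total)
---------+-----------
Carol    | 4337.21   
Eve      | 3012.02   
Grace    | 1939.84   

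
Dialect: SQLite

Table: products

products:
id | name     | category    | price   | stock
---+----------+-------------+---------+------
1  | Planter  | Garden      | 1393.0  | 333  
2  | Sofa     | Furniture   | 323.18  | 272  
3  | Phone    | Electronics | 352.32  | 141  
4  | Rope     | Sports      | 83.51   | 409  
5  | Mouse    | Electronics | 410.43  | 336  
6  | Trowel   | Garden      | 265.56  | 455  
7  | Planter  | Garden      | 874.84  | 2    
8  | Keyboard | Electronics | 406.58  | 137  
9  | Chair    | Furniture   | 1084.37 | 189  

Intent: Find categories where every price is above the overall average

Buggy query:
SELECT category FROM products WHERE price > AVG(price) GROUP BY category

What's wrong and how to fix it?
Bug: WHERE evaluates per row before aggregation, so AVG() is unavailable

Fix: Use a subquery for AVG and a HAVING MIN(...) filter so the condition holds for every row in the group

Corrected query:
SELECT category FROM products GROUP BY category HAVING MIN(price) > (SELECT AVG(price) FROM products)

Result:
(no rows)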